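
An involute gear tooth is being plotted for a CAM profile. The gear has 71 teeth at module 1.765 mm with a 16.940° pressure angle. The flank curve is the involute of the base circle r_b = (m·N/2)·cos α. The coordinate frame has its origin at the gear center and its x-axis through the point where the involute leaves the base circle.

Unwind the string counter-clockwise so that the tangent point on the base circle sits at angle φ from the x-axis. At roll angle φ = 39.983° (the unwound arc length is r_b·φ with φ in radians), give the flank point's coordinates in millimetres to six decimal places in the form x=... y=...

pitch radius r_p = m·N/2 = 1.765·71/2 = 62.657500
base radius r_b = r_p·cos α = 62.657500·cos 16.940° = 59.938816
roll angle φ = 39.983° = 0.69783499 rad
x = r_b·(cos φ + φ·sin φ) = 59.938816·(0.76623513 + 0.69783499·0.64256029) = 72.803855
y = r_b·(sin φ − φ·cos φ) = 59.938816·(0.64256029 − 0.69783499·0.76623513) = 6.464677

x=72.803855 y=6.464677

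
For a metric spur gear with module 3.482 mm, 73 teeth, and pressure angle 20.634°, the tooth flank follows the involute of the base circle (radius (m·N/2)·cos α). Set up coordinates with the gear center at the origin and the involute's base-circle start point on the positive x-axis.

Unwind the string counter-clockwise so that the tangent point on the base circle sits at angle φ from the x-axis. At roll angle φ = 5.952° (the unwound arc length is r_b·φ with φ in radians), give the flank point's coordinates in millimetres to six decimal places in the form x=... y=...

pitch radius r_p = m·N/2 = 3.482·73/2 = 127.093000
base radius r_b = r_p·cos α = 127.093000·cos 20.634° = 118.940058
roll angle φ = 5.952° = 0.10388200 rad
x = r_b·(cos φ + φ·sin φ) = 118.940058·(0.99460912 + 0.10388200·0.10369526) = 119.580097
y = r_b·(sin φ − φ·cos φ) = 118.940058·(0.10369526 − 0.10388200·0.99460912) = 0.044398

x=119.580097 y=0.044398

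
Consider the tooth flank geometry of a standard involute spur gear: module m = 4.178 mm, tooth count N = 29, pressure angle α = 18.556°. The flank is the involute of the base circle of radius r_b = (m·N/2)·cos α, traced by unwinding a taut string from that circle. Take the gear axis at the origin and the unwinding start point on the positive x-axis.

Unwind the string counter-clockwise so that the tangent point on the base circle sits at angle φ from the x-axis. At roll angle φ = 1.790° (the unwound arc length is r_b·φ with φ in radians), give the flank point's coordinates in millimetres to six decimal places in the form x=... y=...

pitch radius r_p = m·N/2 = 4.178·29/2 = 60.581000
base radius r_b = r_p·cos α = 60.581000·cos 18.556° = 57.431580
roll angle φ = 1.790° = 0.03124139 rad
x = r_b·(cos φ + φ·sin φ) = 57.431580·(0.99951203 + 0.03124139·0.03123631) = 57.459600
y = r_b·(sin φ − φ·cos φ) = 57.431580·(0.03123631 − 0.03124139·0.99951203) = 0.000584

x=57.459600 y=0.000584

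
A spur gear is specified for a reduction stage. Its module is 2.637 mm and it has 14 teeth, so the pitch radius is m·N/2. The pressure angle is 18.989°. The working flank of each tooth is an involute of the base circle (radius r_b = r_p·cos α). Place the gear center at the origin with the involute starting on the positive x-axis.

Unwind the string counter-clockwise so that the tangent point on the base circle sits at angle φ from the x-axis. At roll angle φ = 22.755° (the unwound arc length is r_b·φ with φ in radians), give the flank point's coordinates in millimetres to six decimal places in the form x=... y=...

pitch radius r_p = m·N/2 = 2.637·14/2 = 18.459000
base radius r_b = r_p·cos α = 18.459000·cos 18.989° = 17.454481
roll angle φ = 22.755° = 0.39714967 rad
x = r_b·(cos φ + φ·sin φ) = 17.454481·(0.92216722 + 0.39714967·0.38679144) = 18.777204
y = r_b·(sin φ − φ·cos φ) = 17.454481·(0.38679144 − 0.39714967·0.92216722) = 0.358742

x=18.777204 y=0.358742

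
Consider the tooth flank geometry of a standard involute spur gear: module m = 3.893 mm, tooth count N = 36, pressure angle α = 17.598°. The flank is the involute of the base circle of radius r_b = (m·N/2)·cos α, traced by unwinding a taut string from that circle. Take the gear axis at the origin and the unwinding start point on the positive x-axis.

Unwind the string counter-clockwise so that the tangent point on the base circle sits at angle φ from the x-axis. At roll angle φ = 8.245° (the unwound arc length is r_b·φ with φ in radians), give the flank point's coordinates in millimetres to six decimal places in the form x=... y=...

x=67.482634 y=0.066210

pitch radius r_p = m·N/2 = 3.893·36/2 = 70.074000
base radius r_b = r_p·cos α = 70.074000·cos 17.598° = 66.794622
roll angle φ = 8.245° = 0.14390240 rad
x = r_b·(cos φ + φ·sin φ) = 66.794622·(0.98966391 + 0.14390240·0.14340626) = 67.482634
y = r_b·(sin φ − φ·cos φ) = 66.794622·(0.14340626 − 0.14390240·0.98966391) = 0.066210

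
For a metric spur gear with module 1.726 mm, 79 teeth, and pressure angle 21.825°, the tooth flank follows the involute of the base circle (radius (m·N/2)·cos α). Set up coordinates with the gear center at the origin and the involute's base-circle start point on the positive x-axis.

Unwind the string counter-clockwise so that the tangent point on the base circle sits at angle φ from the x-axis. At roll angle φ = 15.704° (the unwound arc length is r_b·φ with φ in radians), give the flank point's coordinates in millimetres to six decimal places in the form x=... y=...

pitch radius r_p = m·N/2 = 1.726·79/2 = 68.177000
base radius r_b = r_p·cos α = 68.177000·cos 21.825° = 63.290325
roll angle φ = 15.704° = 0.27408651 rad
x = r_b·(cos φ + φ·sin φ) = 63.290325·(0.96267285 + 0.27408651·0.27066765) = 65.623156
y = r_b·(sin φ − φ·cos φ) = 63.290325·(0.27066765 − 0.27408651·0.96267285) = 0.431135

x=65.623156 y=0.431135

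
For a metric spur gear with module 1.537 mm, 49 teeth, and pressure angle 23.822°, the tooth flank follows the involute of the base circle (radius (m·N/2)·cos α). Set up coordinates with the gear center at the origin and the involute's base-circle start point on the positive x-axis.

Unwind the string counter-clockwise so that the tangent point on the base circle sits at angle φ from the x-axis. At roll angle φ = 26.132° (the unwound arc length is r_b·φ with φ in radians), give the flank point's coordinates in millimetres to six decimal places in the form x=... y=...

pitch radius r_p = m·N/2 = 1.537·49/2 = 37.656500
base radius r_b = r_p·cos α = 37.656500·cos 23.822° = 34.448341
roll angle φ = 26.132° = 0.45608944 rad
x = r_b·(cos φ + φ·sin φ) = 34.448341·(0.89778173 + 0.45608944·0.44044065) = 37.847086
y = r_b·(sin φ − φ·cos φ) = 34.448341·(0.44044065 − 0.45608944·0.89778173) = 1.066930

x=37.847086 y=1.066930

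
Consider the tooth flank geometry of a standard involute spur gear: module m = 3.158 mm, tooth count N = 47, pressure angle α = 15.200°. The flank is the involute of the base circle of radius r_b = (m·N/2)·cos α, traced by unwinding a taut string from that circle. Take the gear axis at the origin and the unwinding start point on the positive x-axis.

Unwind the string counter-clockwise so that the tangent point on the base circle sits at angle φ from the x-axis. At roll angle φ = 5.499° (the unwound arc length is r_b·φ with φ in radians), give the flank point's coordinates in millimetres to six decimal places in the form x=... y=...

pitch radius r_p = m·N/2 = 3.158·47/2 = 74.213000
base radius r_b = r_p·cos α = 74.213000·cos 15.200° = 71.616769
roll angle φ = 5.499° = 0.09597566 rad
x = r_b·(cos φ + φ·sin φ) = 71.616769·(0.99539787 + 0.09597566·0.09582838) = 71.945853
y = r_b·(sin φ − φ·cos φ) = 71.616769·(0.09582838 − 0.09597566·0.99539787) = 0.021085

x=71.945853 y=0.021085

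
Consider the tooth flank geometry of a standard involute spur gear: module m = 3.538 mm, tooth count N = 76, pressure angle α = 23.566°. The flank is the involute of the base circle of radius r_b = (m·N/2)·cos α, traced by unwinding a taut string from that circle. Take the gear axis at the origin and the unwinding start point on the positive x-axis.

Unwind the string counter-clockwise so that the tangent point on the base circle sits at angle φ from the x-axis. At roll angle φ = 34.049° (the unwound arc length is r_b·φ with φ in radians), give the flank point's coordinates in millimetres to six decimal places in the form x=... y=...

x=143.107409 y=8.320124

pitch radius r_p = m·N/2 = 3.538·76/2 = 134.444000
base radius r_b = r_p·cos α = 134.444000·cos 23.566° = 123.231389
roll angle φ = 34.049° = 0.59426716 rad
x = r_b·(cos φ + φ·sin φ) = 123.231389·(0.82855904 + 0.59426716·0.55990170) = 143.107409
y = r_b·(sin φ − φ·cos φ) = 123.231389·(0.55990170 − 0.59426716·0.82855904) = 8.320124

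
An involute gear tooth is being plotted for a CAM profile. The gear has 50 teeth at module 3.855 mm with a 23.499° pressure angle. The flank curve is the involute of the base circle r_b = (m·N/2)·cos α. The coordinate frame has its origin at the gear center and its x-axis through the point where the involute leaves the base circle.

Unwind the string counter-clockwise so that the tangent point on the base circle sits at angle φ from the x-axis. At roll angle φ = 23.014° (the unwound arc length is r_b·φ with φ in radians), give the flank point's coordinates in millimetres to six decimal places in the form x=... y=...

pitch radius r_p = m·N/2 = 3.855·50/2 = 96.375000
base radius r_b = r_p·cos α = 96.375000·cos 23.499° = 88.382335
roll angle φ = 23.014° = 0.40167007 rad
x = r_b·(cos φ + φ·sin φ) = 88.382335·(0.92040935 + 0.40167007·0.39095604) = 95.227078
y = r_b·(sin φ − φ·cos φ) = 88.382335·(0.39095604 − 0.40167007·0.92040935) = 1.878579

x=95.227078 y=1.878579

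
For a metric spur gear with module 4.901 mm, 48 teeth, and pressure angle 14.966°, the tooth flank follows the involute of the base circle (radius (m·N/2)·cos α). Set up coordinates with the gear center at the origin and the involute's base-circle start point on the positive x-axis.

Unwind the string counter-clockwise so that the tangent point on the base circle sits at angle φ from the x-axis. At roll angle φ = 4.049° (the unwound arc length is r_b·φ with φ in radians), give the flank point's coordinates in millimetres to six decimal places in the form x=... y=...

pitch radius r_p = m·N/2 = 4.901·48/2 = 117.624000
base radius r_b = r_p·cos α = 117.624000·cos 14.966° = 113.634105
roll angle φ = 4.049° = 0.07066838 rad
x = r_b·(cos φ + φ·sin φ) = 113.634105·(0.99750403 + 0.07066838·0.07060958) = 113.917496
y = r_b·(sin φ − φ·cos φ) = 113.634105·(0.07060958 − 0.07066838·0.99750403) = 0.013361

x=113.917496 y=0.013361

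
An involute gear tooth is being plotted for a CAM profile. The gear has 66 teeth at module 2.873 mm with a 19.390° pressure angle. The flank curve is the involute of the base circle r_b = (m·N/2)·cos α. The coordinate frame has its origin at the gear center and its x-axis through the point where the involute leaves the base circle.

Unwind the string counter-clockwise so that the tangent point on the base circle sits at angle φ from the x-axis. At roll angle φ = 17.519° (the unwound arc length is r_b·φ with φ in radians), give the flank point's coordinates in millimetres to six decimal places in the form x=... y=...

x=93.514840 y=0.844235

pitch radius r_p = m·N/2 = 2.873·66/2 = 94.809000
base radius r_b = r_p·cos α = 94.809000·cos 19.390° = 89.431492
roll angle φ = 17.519° = 0.30576423 rad
x = r_b·(cos φ + φ·sin φ) = 89.431492·(0.95361718 + 0.30576423·0.30102205) = 93.514840
y = r_b·(sin φ − φ·cos φ) = 89.431492·(0.30102205 − 0.30576423·0.95361718) = 0.844235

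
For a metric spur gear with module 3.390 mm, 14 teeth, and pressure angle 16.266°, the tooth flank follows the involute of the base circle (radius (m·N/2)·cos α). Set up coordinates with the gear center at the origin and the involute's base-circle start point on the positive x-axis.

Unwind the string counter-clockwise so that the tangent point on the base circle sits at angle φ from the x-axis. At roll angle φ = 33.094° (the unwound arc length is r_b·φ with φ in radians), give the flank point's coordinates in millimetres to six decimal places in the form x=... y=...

pitch radius r_p = m·N/2 = 3.390·14/2 = 23.730000
base radius r_b = r_p·cos α = 23.730000·cos 16.266° = 22.780128
roll angle φ = 33.094° = 0.57759926 rad
x = r_b·(cos φ + φ·sin φ) = 22.780128·(0.83777590 + 0.57759926·0.54601423) = 26.268980
y = r_b·(sin φ − φ·cos φ) = 22.780128·(0.54601423 − 0.57759926·0.83777590) = 1.414999

x=26.268980 y=1.414999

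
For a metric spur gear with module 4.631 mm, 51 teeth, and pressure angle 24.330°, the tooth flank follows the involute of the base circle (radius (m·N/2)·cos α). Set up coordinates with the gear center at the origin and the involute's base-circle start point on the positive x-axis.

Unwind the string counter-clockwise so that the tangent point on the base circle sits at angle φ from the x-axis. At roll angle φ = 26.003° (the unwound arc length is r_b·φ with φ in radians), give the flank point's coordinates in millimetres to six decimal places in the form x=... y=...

pitch radius r_p = m·N/2 = 4.631·51/2 = 118.090500
base radius r_b = r_p·cos α = 118.090500·cos 24.330° = 107.602609
roll angle φ = 26.003° = 0.45383797 rad
x = r_b·(cos φ + φ·sin φ) = 107.602609·(0.89877109 + 0.45383797·0.43841821) = 118.119895
y = r_b·(sin φ − φ·cos φ) = 107.602609·(0.43841821 − 0.45383797·0.89877109) = 3.284221

x=118.119895 y=3.284221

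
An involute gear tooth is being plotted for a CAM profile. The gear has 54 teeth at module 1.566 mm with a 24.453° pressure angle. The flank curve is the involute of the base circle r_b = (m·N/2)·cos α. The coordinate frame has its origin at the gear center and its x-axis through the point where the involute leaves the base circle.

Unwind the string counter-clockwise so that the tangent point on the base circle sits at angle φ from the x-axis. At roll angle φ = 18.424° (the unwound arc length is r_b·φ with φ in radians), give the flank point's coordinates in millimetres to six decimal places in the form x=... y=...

pitch radius r_p = m·N/2 = 1.566·54/2 = 42.282000
base radius r_b = r_p·cos α = 42.282000·cos 24.453° = 38.489353
roll angle φ = 18.424° = 0.32155946 rad
x = r_b·(cos φ + φ·sin φ) = 38.489353·(0.94874371 + 0.32155946·0.31604647) = 40.428117
y = r_b·(sin φ − φ·cos φ) = 38.489353·(0.31604647 − 0.32155946·0.94874371) = 0.422188

x=40.428117 y=0.422188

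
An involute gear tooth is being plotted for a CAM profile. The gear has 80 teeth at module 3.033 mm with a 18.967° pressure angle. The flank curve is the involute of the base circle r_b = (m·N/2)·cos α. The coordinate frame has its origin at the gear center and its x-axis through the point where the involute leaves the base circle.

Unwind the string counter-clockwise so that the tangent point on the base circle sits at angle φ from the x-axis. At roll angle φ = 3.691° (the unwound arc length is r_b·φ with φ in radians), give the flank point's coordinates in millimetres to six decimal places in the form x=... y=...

x=114.970865 y=0.010220

pitch radius r_p = m·N/2 = 3.033·80/2 = 121.320000
base radius r_b = r_p·cos α = 121.320000·cos 18.967° = 114.733044
roll angle φ = 3.691° = 0.06442010 rad
x = r_b·(cos φ + φ·sin φ) = 114.733044·(0.99792574 + 0.06442010·0.06437556) = 114.970865
y = r_b·(sin φ − φ·cos φ) = 114.733044·(0.06437556 − 0.06442010·0.99792574) = 0.010220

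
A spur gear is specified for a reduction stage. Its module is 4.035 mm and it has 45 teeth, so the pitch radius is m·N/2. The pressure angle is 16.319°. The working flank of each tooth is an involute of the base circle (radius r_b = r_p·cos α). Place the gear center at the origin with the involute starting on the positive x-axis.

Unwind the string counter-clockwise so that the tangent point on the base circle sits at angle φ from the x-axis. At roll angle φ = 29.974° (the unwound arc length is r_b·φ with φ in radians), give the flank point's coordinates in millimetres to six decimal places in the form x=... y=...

x=98.249302 y=4.045567

pitch radius r_p = m·N/2 = 4.035·45/2 = 90.787500
base radius r_b = r_p·cos α = 90.787500·cos 16.319° = 87.129868
roll angle φ = 29.974° = 0.52314499 rad
x = r_b·(cos φ + φ·sin φ) = 87.129868·(0.86625221 + 0.52314499·0.49960696) = 98.249302
y = r_b·(sin φ − φ·cos φ) = 87.129868·(0.49960696 − 0.52314499·0.86625221) = 4.045567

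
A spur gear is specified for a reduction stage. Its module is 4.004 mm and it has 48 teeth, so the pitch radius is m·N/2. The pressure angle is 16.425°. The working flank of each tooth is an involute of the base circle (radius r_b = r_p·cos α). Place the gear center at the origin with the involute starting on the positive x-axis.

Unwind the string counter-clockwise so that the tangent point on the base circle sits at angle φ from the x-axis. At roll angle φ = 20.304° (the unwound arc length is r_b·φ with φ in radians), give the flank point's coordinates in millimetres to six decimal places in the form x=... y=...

x=97.781548 y=1.350213

pitch radius r_p = m·N/2 = 4.004·48/2 = 96.096000
base radius r_b = r_p·cos α = 96.096000·cos 16.425° = 92.174388
roll angle φ = 20.304° = 0.35437165 rad
x = r_b·(cos φ + φ·sin φ) = 92.174388·(0.93786471 + 0.35437165·0.34700113) = 97.781548
y = r_b·(sin φ − φ·cos φ) = 92.174388·(0.34700113 − 0.35437165·0.93786471) = 1.350213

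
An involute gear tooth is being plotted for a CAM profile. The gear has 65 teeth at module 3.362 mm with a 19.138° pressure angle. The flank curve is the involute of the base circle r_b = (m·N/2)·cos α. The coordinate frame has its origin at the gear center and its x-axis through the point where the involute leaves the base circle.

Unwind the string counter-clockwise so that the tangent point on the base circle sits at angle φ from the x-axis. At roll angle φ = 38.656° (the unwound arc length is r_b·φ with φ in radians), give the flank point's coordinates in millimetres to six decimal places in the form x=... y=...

x=124.112993 y=10.093746

pitch radius r_p = m·N/2 = 3.362·65/2 = 109.265000
base radius r_b = r_p·cos α = 109.265000·cos 19.138° = 103.226108
roll angle φ = 38.656° = 0.67467448 rad
x = r_b·(cos φ + φ·sin φ) = 103.226108·(0.78091033 + 0.67467448·0.62464314) = 124.112993
y = r_b·(sin φ − φ·cos φ) = 103.226108·(0.62464314 − 0.67467448·0.78091033) = 10.093746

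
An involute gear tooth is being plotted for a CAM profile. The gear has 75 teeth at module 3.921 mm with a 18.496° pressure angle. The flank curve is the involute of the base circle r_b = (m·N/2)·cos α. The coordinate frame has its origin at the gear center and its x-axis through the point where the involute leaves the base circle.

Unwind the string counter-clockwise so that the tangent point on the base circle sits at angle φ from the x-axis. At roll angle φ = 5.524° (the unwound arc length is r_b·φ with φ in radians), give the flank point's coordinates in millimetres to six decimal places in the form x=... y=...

x=140.088969 y=0.041616

pitch radius r_p = m·N/2 = 3.921·75/2 = 147.037500
base radius r_b = r_p·cos α = 147.037500·cos 18.496° = 139.442396
roll angle φ = 5.524° = 0.09641199 rad
x = r_b·(cos φ + φ·sin φ) = 139.442396·(0.99535596 + 0.09641199·0.09626269) = 140.088969
y = r_b·(sin φ − φ·cos φ) = 139.442396·(0.09626269 − 0.09641199·0.99535596) = 0.041616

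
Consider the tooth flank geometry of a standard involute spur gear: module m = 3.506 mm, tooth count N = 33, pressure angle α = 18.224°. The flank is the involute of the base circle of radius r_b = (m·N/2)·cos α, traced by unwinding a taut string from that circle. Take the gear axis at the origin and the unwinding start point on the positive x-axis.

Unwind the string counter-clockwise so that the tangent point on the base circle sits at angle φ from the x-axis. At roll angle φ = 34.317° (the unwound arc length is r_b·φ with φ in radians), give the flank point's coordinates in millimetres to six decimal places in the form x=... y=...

x=63.936680 y=3.795992

pitch radius r_p = m·N/2 = 3.506·33/2 = 57.849000
base radius r_b = r_p·cos α = 57.849000·cos 18.224° = 54.947360
roll angle φ = 34.317° = 0.59894464 rad
x = r_b·(cos φ + φ·sin φ) = 54.947360·(0.82593106 + 0.59894464·0.56377113) = 63.936680
y = r_b·(sin φ − φ·cos φ) = 54.947360·(0.56377113 − 0.59894464·0.82593106) = 3.795992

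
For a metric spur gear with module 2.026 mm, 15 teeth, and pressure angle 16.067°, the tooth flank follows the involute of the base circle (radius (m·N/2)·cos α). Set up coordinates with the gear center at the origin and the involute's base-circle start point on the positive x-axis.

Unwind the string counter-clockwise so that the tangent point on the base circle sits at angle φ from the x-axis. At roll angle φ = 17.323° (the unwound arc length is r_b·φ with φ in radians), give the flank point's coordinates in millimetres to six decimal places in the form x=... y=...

pitch radius r_p = m·N/2 = 2.026·15/2 = 15.195000
base radius r_b = r_p·cos α = 15.195000·cos 16.067° = 14.601464
roll angle φ = 17.323° = 0.30234339 rad
x = r_b·(cos φ + φ·sin φ) = 14.601464·(0.95464135 + 0.30234339·0.29775812) = 15.253661
y = r_b·(sin φ − φ·cos φ) = 14.601464·(0.29775812 − 0.30234339·0.95464135) = 0.133291

x=15.253661 y=0.133291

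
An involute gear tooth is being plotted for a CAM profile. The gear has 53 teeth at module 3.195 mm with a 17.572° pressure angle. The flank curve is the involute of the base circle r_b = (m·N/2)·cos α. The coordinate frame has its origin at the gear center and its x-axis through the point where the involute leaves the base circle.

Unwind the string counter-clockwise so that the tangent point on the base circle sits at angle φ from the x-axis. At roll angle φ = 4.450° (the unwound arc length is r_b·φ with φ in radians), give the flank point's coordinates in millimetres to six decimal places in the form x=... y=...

pitch radius r_p = m·N/2 = 3.195·53/2 = 84.667500
base radius r_b = r_p·cos α = 84.667500·cos 17.572° = 80.716772
roll angle φ = 4.450° = 0.07766715 rad
x = r_b·(cos φ + φ·sin φ) = 80.716772·(0.99698542 + 0.07766715·0.07758909) = 80.959854
y = r_b·(sin φ − φ·cos φ) = 80.716772·(0.07758909 − 0.07766715·0.99698542) = 0.012598

x=80.959854 y=0.012598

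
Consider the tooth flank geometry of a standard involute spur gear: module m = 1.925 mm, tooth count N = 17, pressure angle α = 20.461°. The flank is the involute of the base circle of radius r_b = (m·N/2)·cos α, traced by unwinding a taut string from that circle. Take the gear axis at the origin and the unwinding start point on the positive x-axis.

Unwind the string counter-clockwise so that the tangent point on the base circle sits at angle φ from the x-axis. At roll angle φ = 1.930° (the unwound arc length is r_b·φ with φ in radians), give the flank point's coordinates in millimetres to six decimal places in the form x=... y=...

pitch radius r_p = m·N/2 = 1.925·17/2 = 16.362500
base radius r_b = r_p·cos α = 16.362500·cos 20.461° = 15.330196
roll angle φ = 1.930° = 0.03368485 rad
x = r_b·(cos φ + φ·sin φ) = 15.330196·(0.99943272 + 0.03368485·0.03367848) = 15.338891
y = r_b·(sin φ − φ·cos φ) = 15.330196·(0.03367848 − 0.03368485·0.99943272) = 0.000195

x=15.338891 y=0.000195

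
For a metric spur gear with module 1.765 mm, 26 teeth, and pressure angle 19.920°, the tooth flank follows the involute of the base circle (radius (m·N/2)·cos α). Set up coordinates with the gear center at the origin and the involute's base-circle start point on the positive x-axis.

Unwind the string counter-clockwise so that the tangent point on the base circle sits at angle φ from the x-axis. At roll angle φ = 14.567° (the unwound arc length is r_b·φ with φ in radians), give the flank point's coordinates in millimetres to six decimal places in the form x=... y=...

x=22.258160 y=0.117410

pitch radius r_p = m·N/2 = 1.765·26/2 = 22.945000
base radius r_b = r_p·cos α = 22.945000·cos 19.920° = 21.572184
roll angle φ = 14.567° = 0.25424211 rad
x = r_b·(cos φ + φ·sin φ) = 21.572184·(0.96785419 + 0.25424211·0.25151196) = 22.258160
y = r_b·(sin φ − φ·cos φ) = 21.572184·(0.25151196 − 0.25424211·0.96785419) = 0.117410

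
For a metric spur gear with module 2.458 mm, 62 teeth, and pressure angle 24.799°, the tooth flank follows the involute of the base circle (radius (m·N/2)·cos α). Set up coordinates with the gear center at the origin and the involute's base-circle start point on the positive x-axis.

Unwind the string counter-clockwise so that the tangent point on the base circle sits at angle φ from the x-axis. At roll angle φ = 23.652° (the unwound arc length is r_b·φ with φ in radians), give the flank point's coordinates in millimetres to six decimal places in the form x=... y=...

pitch radius r_p = m·N/2 = 2.458·62/2 = 76.198000
base radius r_b = r_p·cos α = 76.198000·cos 24.799° = 69.171386
roll angle φ = 23.652° = 0.41280527 rad
x = r_b·(cos φ + φ·sin φ) = 69.171386·(0.91599901 + 0.41280527·0.40118053) = 74.816356
y = r_b·(sin φ − φ·cos φ) = 69.171386·(0.40118053 − 0.41280527·0.91599901) = 1.594491

x=74.816356 y=1.594491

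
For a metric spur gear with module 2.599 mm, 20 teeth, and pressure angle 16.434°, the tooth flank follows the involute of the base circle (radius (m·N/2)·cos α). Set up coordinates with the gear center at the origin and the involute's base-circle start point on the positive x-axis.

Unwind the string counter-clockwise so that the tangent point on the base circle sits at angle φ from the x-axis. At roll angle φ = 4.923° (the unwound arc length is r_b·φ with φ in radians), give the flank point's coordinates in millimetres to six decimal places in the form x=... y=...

pitch radius r_p = m·N/2 = 2.599·20/2 = 25.990000
base radius r_b = r_p·cos α = 25.990000·cos 16.434° = 24.928211
roll angle φ = 4.923° = 0.08592256 rad
x = r_b·(cos φ + φ·sin φ) = 24.928211·(0.99631093 + 0.08592256·0.08581687) = 25.020060
y = r_b·(sin φ − φ·cos φ) = 24.928211·(0.08581687 − 0.08592256·0.99631093) = 0.005267

x=25.020060 y=0.005267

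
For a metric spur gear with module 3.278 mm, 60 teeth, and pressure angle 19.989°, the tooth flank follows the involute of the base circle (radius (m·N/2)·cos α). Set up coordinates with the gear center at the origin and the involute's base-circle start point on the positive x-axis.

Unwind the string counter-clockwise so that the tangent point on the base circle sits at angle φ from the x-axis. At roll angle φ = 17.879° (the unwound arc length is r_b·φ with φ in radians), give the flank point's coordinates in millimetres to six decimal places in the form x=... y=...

x=96.806318 y=0.926941

pitch radius r_p = m·N/2 = 3.278·60/2 = 98.340000
base radius r_b = r_p·cos α = 98.340000·cos 19.989° = 92.415828
roll angle φ = 17.879° = 0.31204742 rad
x = r_b·(cos φ + φ·sin φ) = 92.415828·(0.95170699 + 0.31204742·0.30700782) = 96.806318
y = r_b·(sin φ − φ·cos φ) = 92.415828·(0.30700782 − 0.31204742·0.95170699) = 0.926941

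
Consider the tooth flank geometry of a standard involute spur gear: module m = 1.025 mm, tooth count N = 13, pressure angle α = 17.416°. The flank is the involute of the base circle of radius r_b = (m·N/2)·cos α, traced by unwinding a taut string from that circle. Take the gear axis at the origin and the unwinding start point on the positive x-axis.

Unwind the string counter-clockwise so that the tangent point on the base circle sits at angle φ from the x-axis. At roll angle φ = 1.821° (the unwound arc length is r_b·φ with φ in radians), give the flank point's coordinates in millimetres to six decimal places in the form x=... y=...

pitch radius r_p = m·N/2 = 1.025·13/2 = 6.662500
base radius r_b = r_p·cos α = 6.662500·cos 17.416° = 6.357070
roll angle φ = 1.821° = 0.03178245 rad
x = r_b·(cos φ + φ·sin φ) = 6.357070·(0.99949498 + 0.03178245·0.03177710) = 6.360279
y = r_b·(sin φ − φ·cos φ) = 6.357070·(0.03177710 − 0.03178245·0.99949498) = 0.000068

x=6.360279 y=0.000068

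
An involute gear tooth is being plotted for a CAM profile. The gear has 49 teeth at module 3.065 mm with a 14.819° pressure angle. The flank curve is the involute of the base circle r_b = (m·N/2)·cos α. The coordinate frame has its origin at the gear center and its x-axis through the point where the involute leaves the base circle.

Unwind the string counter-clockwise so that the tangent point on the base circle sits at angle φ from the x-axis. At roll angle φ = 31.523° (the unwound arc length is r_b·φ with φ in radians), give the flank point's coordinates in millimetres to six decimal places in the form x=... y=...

x=82.764409 y=3.909271

pitch radius r_p = m·N/2 = 3.065·49/2 = 75.092500
base radius r_b = r_p·cos α = 75.092500·cos 14.819° = 72.594820
roll angle φ = 31.523° = 0.55018014 rad
x = r_b·(cos φ + φ·sin φ) = 72.594820·(0.85243035 + 0.55018014·0.52284079) = 82.764409
y = r_b·(sin φ − φ·cos φ) = 72.594820·(0.52284079 − 0.55018014·0.85243035) = 3.909271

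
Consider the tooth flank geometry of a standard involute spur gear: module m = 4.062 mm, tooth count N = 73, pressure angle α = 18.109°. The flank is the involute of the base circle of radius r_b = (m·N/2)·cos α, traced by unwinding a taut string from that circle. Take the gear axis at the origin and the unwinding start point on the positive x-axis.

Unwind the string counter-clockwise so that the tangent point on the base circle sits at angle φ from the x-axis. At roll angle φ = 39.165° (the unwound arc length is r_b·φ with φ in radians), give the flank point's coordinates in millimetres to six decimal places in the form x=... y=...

pitch radius r_p = m·N/2 = 4.062·73/2 = 148.263000
base radius r_b = r_p·cos α = 148.263000·cos 18.109° = 140.919077
roll angle φ = 39.165° = 0.68355820 rad
x = r_b·(cos φ + φ·sin φ) = 140.919077·(0.77533043 + 0.68355820·0.63155580) = 170.094339
y = r_b·(sin φ − φ·cos φ) = 140.919077·(0.63155580 − 0.68355820·0.77533043) = 14.313478

x=170.094339 y=14.313478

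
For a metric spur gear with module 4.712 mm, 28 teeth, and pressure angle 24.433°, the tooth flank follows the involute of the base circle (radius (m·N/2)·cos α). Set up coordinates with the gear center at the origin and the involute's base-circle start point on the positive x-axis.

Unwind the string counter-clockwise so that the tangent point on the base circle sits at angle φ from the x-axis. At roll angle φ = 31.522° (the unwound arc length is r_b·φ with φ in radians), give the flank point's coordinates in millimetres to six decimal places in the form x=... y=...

pitch radius r_p = m·N/2 = 4.712·28/2 = 65.968000
base radius r_b = r_p·cos α = 65.968000·cos 24.433° = 60.060274
roll angle φ = 31.522° = 0.55016269 rad
x = r_b·(cos φ + φ·sin φ) = 60.060274·(0.85243948 + 0.55016269·0.52282592) = 68.473444
y = r_b·(sin φ − φ·cos φ) = 60.060274·(0.52282592 − 0.55016269·0.85243948) = 3.233977

x=68.473444 y=3.233977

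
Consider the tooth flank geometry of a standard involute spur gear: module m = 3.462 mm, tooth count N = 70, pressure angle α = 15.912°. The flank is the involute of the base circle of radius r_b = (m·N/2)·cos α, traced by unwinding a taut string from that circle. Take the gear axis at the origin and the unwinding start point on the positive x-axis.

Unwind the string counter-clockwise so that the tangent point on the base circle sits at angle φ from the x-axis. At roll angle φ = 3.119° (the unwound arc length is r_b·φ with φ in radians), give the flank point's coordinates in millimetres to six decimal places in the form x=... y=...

pitch radius r_p = m·N/2 = 3.462·70/2 = 121.170000
base radius r_b = r_p·cos α = 121.170000·cos 15.912° = 116.527239
roll angle φ = 3.119° = 0.05443682 rad
x = r_b·(cos φ + φ·sin φ) = 116.527239·(0.99851868 + 0.05443682·0.05440994) = 116.699768
y = r_b·(sin φ − φ·cos φ) = 116.527239·(0.05440994 − 0.05443682·0.99851868) = 0.006264

x=116.699768 y=0.006264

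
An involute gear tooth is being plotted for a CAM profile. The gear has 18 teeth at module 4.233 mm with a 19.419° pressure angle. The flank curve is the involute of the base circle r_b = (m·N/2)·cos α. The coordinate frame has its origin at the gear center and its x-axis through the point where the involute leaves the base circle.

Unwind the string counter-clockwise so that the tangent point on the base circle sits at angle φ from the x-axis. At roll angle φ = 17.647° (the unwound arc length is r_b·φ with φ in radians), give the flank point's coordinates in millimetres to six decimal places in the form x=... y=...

x=37.593752 y=0.346619

pitch radius r_p = m·N/2 = 4.233·18/2 = 38.097000
base radius r_b = r_p·cos α = 38.097000·cos 19.419° = 35.929755
roll angle φ = 17.647° = 0.30799825 rad
x = r_b·(cos φ + φ·sin φ) = 35.929755·(0.95294231 + 0.30799825·0.30315170) = 37.593752
y = r_b·(sin φ − φ·cos φ) = 35.929755·(0.30315170 − 0.30799825·0.95294231) = 0.346619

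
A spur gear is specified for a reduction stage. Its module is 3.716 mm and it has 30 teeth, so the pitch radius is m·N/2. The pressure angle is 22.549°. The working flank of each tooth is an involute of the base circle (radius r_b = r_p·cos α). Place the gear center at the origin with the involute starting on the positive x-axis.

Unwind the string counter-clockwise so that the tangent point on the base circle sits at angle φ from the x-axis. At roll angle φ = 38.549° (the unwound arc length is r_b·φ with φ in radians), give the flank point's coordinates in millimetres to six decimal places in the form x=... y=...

pitch radius r_p = m·N/2 = 3.716·30/2 = 55.740000
base radius r_b = r_p·cos α = 55.740000·cos 22.549° = 51.478784
roll angle φ = 38.549° = 0.67280697 rad
x = r_b·(cos φ + φ·sin φ) = 51.478784·(0.78207549 + 0.67280697·0.62318370) = 61.844440
y = r_b·(sin φ − φ·cos φ) = 51.478784·(0.62318370 − 0.67280697·0.78207549) = 4.993332

x=61.844440 y=4.993332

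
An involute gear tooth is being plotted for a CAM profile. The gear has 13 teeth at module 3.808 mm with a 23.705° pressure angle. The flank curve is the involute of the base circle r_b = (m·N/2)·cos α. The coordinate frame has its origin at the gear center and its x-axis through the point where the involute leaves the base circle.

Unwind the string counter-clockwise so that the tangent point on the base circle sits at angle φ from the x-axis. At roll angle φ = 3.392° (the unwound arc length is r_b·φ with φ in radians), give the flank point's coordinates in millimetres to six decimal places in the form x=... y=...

pitch radius r_p = m·N/2 = 3.808·13/2 = 24.752000
base radius r_b = r_p·cos α = 24.752000·cos 23.705° = 22.663612
roll angle φ = 3.392° = 0.05920157 rad
x = r_b·(cos φ + φ·sin φ) = 22.663612·(0.99824810 + 0.05920157·0.05916699) = 22.703293
y = r_b·(sin φ − φ·cos φ) = 22.663612·(0.05916699 − 0.05920157·0.99824810) = 0.001567

x=22.703293 y=0.001567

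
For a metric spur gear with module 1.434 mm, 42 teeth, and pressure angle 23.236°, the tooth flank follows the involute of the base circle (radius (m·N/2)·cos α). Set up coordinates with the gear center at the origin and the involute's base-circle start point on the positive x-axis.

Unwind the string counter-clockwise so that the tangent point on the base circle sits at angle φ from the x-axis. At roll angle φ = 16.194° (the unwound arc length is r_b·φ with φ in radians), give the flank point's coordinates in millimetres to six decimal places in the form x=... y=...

x=28.754665 y=0.206600

pitch radius r_p = m·N/2 = 1.434·42/2 = 30.114000
base radius r_b = r_p·cos α = 30.114000·cos 23.236° = 27.671382
roll angle φ = 16.194° = 0.28263862 rad
x = r_b·(cos φ + φ·sin φ) = 27.671382·(0.96032290 + 0.28263862·0.27889054) = 28.754665
y = r_b·(sin φ − φ·cos φ) = 27.671382·(0.27889054 − 0.28263862·0.96032290) = 0.206600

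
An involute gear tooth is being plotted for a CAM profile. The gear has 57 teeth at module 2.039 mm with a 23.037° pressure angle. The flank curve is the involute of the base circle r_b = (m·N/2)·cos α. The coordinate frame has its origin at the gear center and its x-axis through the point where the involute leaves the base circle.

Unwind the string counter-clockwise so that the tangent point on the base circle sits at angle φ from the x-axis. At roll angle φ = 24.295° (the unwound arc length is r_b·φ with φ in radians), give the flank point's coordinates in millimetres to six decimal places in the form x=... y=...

x=58.070884 y=1.334756

pitch radius r_p = m·N/2 = 2.039·57/2 = 58.111500
base radius r_b = r_p·cos α = 58.111500·cos 23.037° = 53.477244
roll angle φ = 24.295° = 0.42402774 rad
x = r_b·(cos φ + φ·sin φ) = 53.477244·(0.91143918 + 0.42402774·0.41143482) = 58.070884
y = r_b·(sin φ − φ·cos φ) = 53.477244·(0.41143482 − 0.42402774·0.91143918) = 1.334756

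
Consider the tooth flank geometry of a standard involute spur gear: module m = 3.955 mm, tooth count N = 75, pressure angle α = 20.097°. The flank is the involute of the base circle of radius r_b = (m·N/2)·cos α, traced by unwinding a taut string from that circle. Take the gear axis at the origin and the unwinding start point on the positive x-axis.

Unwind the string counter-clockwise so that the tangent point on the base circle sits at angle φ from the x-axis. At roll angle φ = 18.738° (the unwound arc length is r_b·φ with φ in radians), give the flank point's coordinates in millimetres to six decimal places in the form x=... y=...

pitch radius r_p = m·N/2 = 3.955·75/2 = 148.312500
base radius r_b = r_p·cos α = 148.312500·cos 20.097° = 139.282085
roll angle φ = 18.738° = 0.32703980 rad
x = r_b·(cos φ + φ·sin φ) = 139.282085·(0.94699743 + 0.32703980·0.32124113) = 146.532562
y = r_b·(sin φ − φ·cos φ) = 139.282085·(0.32124113 − 0.32703980·0.94699743) = 1.606659

x=146.532562 y=1.606659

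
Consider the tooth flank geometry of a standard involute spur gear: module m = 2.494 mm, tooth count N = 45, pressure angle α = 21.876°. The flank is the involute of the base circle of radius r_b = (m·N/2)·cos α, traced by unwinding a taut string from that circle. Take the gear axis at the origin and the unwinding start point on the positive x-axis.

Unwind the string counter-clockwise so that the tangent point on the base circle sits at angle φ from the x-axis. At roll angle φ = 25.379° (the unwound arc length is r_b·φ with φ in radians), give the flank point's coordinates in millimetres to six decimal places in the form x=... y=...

pitch radius r_p = m·N/2 = 2.494·45/2 = 56.115000
base radius r_b = r_p·cos α = 56.115000·cos 21.876° = 52.074294
roll angle φ = 25.379° = 0.44294711 rad
x = r_b·(cos φ + φ·sin φ) = 52.074294·(0.90349245 + 0.44294711·0.42860401) = 56.934979
y = r_b·(sin φ − φ·cos φ) = 52.074294·(0.42860401 − 0.44294711·0.90349245) = 1.479152

x=56.934979 y=1.479152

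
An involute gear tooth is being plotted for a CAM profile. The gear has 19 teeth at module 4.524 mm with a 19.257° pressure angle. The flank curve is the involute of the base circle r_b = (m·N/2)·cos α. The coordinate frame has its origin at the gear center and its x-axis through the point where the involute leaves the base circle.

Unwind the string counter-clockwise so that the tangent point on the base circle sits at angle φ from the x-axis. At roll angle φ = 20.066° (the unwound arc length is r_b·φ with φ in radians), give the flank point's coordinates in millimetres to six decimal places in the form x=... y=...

pitch radius r_p = m·N/2 = 4.524·19/2 = 42.978000
base radius r_b = r_p·cos α = 42.978000·cos 19.257° = 40.573326
roll angle φ = 20.066° = 0.35021777 rad
x = r_b·(cos φ + φ·sin φ) = 40.573326·(0.93929802 + 0.35021777·0.34310236) = 42.985758
y = r_b·(sin φ − φ·cos φ) = 40.573326·(0.34310236 − 0.35021777·0.93929802) = 0.573849

x=42.985758 y=0.573849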